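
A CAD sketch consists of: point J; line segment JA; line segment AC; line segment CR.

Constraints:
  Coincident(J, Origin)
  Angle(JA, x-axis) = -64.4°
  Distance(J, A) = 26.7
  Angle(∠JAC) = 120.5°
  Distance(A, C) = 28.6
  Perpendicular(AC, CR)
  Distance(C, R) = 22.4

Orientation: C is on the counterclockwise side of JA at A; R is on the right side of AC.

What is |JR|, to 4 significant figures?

61.95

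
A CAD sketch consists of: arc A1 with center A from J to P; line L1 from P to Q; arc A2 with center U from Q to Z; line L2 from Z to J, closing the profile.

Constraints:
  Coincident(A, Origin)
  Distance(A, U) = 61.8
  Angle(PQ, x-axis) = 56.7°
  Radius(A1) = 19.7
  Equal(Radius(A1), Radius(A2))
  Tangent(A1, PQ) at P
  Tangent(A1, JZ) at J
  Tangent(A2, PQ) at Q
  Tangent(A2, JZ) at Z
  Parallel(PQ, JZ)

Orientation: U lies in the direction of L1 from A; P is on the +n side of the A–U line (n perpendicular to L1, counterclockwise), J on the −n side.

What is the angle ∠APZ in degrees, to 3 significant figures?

57.5°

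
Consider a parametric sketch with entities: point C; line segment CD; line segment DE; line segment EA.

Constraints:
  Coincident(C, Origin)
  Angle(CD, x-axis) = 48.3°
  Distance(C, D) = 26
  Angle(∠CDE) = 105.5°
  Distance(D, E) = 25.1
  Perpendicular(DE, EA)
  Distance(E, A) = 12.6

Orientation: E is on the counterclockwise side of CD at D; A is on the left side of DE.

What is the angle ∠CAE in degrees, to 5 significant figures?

111.24°

∠CDE = 105.5°, so DE runs at 48.3° + (180° − 105.5°) = 122.80° from the x-axis; with |DE| = 25.1, E = D + 25.1·(cos 122.80°, sin 122.80°) = (3.6991, 40.511). DE is perpendicular to EA; with |EA| = 12.6 on the left of DE, A = E + 12.6·(-0.84057, -0.54171) = (-6.8920, 33.685). Then cos ∠CAE = AC·AE / (|AC||AE|), giving 111.24°.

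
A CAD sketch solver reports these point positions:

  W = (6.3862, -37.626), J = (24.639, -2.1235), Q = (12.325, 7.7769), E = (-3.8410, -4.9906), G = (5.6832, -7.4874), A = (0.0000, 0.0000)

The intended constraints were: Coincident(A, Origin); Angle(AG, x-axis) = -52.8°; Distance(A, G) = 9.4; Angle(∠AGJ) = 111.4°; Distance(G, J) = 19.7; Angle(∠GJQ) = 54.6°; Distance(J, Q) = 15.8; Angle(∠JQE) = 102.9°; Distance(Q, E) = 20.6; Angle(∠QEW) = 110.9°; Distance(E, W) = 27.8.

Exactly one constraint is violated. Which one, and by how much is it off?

Distance(E, W) = 27.8 — off by 6.40.

A = (0.00, 0.00) ✓; AG at -52.80° ✓; |AG| = 9.400 ✓; ∠AGJ = 111.4° ✓; |GJ| = 19.70 ✓; ∠GJQ = 54.60° ✓; |JQ| = 15.80 ✓; ∠JQE = 102.9° ✓; |QE| = 20.60 ✓; ∠QEW = 110.9° ✓; |EW| = 34.20 ✗.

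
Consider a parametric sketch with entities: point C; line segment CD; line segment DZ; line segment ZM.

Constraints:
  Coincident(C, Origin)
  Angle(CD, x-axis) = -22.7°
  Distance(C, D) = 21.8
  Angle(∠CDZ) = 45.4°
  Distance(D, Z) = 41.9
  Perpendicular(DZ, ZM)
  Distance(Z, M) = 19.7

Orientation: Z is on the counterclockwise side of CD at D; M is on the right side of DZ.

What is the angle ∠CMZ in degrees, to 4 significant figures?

37.05°

C is at the origin; CD runs at -22.7° with length 21.8, so D = 21.8·(cos -22.7°, sin -22.7°) = (20.11, -8.413). ∠CDZ = 45.4°, so DZ runs at -22.7° + (180° − 45.4°) = 111.9° from the x-axis; with |DZ| = 41.9, Z = D + 41.9·(cos 111.9°, sin 111.9°) = (4.483, 30.46). DZ is perpendicular to ZM; with |ZM| = 19.7 on the right of DZ, M = Z + 19.7·(0.9278, 0.3730) = (22.76, 37.81). Then cos ∠CMZ = MC·MZ / (|MC||MZ|), giving 37.05°.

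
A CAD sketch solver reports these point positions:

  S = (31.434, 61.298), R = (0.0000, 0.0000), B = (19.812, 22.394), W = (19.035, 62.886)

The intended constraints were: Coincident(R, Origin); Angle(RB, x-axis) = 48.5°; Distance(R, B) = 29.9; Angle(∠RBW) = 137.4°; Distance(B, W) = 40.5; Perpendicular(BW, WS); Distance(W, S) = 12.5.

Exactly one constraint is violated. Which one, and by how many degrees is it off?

Perpendicular(BW, WS) — off by 8.40°.

R = (0.00, 0.00) ✓; RB at 48.50° ✓; |RB| = 29.90 ✓; ∠RBW = 137.4° ✓; |BW| = 40.50 ✓; ∠(BW, WS) = 98.40° ✗; |WS| = 12.50 ✓.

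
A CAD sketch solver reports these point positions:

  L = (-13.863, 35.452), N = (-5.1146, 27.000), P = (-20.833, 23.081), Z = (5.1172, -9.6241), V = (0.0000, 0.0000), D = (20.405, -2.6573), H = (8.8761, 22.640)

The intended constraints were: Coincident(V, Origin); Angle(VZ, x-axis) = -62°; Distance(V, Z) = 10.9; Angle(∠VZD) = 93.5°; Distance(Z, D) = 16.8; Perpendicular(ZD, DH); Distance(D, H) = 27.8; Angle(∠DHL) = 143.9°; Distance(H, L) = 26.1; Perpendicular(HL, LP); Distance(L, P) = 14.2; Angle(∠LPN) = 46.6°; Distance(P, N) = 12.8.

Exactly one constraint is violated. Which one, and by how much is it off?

Distance(P, N) = 12.8 — off by 3.40.

V = (0.00, 0.00) ✓; VZ at -62.00° ✓; |VZ| = 10.90 ✓; ∠VZD = 93.50° ✓; |ZD| = 16.80 ✓; ∠(ZD, DH) = 90.00° ✓; |DH| = 27.80 ✓; ∠DHL = 143.9° ✓; |HL| = 26.10 ✓; ∠(HL, LP) = 90.00° ✓; |LP| = 14.20 ✓; ∠LPN = 46.60° ✓; |PN| = 16.20 ✗.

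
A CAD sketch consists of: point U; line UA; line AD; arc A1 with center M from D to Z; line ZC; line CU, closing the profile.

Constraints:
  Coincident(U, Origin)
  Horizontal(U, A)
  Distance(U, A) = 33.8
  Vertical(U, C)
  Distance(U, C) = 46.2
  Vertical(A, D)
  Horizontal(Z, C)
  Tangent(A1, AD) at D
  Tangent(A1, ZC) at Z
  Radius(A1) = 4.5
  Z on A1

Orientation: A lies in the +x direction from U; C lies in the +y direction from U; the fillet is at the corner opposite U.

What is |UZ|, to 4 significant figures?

54.71

U is at the origin; U and A share the same y with |UA| = 33.8 and A on the +x side, so A = (33.80, 0.000). U and C share the same x with |UC| = 46.2 and C on the +y side, so C = (0.000, 46.20). The virtual corner opposite U is at (33.80, 46.20). The tangent condition forces MD to be normal to AD and tangency of A1 to ZC means the radius MZ is perpendicular to ZC, with radius 4.5, so the center M sits 4.5 in from both sides at M = (29.30, 41.70). That places the tangent points at D = (33.80, 41.70) on AD and Z = (29.30, 46.20) on ZC. Then |UZ| = |Z − U| = 54.71.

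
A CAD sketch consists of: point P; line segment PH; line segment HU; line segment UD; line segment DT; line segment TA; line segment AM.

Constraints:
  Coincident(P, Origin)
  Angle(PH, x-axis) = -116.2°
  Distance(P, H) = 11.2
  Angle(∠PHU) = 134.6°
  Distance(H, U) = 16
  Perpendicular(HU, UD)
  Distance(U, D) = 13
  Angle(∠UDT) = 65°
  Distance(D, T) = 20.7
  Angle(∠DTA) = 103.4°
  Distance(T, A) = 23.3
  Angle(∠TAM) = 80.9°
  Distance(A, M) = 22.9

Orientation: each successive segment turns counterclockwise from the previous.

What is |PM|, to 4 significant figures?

36.26

P is at the origin; PH runs at -116.2° with length 11.2, so H = (-4.945, -10.05). ∠PHU = 134.6° gives HU at -70.80° from the x-axis; with |HU| = 16.0, U = (0.3170, -25.16). HU ⟂ UD, so UD runs at 19.20°; with |UD| = 13.0, D = (12.59, -20.88). ∠UDT = 65.0° gives DT at 134.2° from the x-axis; with |DT| = 20.7, T = (-1.837, -6.044). ∠DTA = 103.4° gives TA at -149.2° from the x-axis; with |TA| = 23.3, A = (-21.85, -17.97). ∠TAM = 80.9° gives AM at -50.10° from the x-axis; with |AM| = 22.9, M = (-7.162, -35.54). Then |PM| = |M − P| = 36.26.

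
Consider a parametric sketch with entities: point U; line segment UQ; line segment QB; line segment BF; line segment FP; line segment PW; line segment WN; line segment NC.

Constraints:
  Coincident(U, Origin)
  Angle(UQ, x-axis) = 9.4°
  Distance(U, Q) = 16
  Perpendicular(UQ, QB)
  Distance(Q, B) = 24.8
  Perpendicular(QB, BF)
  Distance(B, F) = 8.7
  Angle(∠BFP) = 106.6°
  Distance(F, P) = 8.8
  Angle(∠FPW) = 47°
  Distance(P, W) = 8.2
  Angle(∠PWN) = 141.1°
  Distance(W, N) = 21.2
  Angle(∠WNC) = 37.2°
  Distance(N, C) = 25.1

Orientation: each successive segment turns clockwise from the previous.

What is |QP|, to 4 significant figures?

19.84

QB is perpendicular to BF, so BF runs at -170.6°; with |BF| = 8.7, F = (11.25, -23.27). ∠BFP = 106.6° gives FP at 116.0° from the x-axis; with |FP| = 8.8, P = (7.395, -15.37). Then |QP| = |P − Q| = 19.84.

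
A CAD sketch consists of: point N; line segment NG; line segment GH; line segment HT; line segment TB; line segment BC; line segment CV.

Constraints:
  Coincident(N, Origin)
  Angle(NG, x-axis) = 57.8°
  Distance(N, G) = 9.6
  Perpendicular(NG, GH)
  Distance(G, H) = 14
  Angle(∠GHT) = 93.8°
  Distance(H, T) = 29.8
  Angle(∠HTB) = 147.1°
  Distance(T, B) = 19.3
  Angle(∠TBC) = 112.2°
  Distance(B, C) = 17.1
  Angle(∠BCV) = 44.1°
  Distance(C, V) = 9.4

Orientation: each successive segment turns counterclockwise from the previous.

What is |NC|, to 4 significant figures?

36.46

N is at the origin; NG runs at 57.8° with length 9.6, so G = (5.116, 8.123). NG is perpendicular to GH, so GH runs at 147.8°; with |GH| = 14.0, H = (-6.731, 15.58). ∠GHT = 93.8° gives HT at -126.0° from the x-axis; with |HT| = 29.8, T = (-24.25, -8.525). ∠HTB = 147.1° gives TB at -93.10° from the x-axis; with |TB| = 19.3, B = (-25.29, -27.80). ∠TBC = 112.2° gives BC at -25.30° from the x-axis; with |BC| = 17.1, C = (-9.831, -35.10). Then |NC| = |C − N| = 36.46.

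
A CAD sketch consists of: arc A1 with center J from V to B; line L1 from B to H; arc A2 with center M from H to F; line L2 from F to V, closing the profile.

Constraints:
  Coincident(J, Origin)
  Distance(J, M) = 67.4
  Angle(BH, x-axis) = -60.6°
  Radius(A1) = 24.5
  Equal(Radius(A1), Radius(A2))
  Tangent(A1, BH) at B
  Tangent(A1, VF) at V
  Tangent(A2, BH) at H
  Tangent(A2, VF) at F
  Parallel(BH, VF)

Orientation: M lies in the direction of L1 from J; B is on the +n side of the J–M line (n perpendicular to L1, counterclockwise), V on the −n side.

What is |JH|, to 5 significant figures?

71.715

Tangency of A1 to both parallel lines with radius 24.5 puts B and V at J ± 24.5·n: B = (21.345, 12.027), V = (-21.345, -12.027). Equal radii place H and F the same way about M: H = M + 24.5·n = (54.432, -46.693), F = M − 24.5·n = (11.742, -70.747). Then |JH| = |H − J| = 71.715.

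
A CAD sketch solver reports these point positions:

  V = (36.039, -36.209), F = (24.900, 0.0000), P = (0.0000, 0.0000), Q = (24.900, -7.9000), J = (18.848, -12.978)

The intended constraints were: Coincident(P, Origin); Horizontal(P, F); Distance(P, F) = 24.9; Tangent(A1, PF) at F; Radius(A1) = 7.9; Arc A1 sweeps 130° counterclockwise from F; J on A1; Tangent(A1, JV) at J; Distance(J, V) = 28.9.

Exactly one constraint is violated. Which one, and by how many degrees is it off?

Tangent(A1, JV) at J — off by 3.50°.

P = (0.00, 0.00) ✓; P.y = 0.00, F.y = 0.00 ✓; |PF| = 24.90 ✓; ∠(QF, FP) = 90.00° ✓; |QF| = 7.900 ✓; bearing(Q→J) − bearing(Q→F) = 130.0° ✓; |QJ| = 7.900 ✓; ∠(QJ, JV) = 93.50° ✗; |JV| = 28.90 ✓.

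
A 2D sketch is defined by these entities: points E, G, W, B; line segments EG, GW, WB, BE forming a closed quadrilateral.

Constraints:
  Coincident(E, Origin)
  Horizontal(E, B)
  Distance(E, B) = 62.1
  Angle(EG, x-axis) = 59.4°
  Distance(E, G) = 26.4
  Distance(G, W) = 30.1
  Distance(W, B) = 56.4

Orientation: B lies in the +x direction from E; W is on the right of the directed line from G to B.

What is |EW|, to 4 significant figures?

8.866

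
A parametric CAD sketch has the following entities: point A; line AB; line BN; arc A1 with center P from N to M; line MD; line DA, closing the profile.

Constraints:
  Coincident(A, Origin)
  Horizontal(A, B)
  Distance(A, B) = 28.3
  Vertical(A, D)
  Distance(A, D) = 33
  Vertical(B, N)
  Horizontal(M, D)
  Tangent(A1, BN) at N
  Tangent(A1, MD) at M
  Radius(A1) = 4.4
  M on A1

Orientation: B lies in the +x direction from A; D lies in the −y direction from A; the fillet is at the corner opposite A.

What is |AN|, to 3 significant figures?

40.2

A is at the origin; AB is horizontal with |AB| = 28.3 and B on the +x side, so B = (28.3, 0.00). AD is vertical with |AD| = 33.0 and D on the −y side, so D = (0.00, -33.0). The virtual corner opposite A is at (28.3, -33.0). Tangency of A1 to BN means the radius PN is perpendicular to BN and the tangent condition forces PM to be normal to MD, with radius 4.4, so the center P sits 4.4 in from both sides at P = (23.9, -28.6). That places the tangent points at N = (28.3, -28.6) on BN and M = (23.9, -33.0) on MD. Then |AN| = |N − A| = 40.2.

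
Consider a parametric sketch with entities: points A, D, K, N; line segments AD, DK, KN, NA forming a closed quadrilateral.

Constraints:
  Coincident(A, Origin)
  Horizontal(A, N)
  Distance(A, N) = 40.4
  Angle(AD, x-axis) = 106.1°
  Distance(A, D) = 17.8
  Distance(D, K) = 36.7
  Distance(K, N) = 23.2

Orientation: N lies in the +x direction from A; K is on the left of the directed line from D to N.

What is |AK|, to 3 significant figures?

38.1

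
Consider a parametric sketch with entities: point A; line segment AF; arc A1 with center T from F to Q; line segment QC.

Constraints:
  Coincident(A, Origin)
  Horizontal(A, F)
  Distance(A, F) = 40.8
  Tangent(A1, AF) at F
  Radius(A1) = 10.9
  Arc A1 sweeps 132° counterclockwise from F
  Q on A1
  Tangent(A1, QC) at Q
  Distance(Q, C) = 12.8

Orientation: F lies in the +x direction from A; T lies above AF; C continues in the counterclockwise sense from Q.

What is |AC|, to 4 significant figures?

48.93

A is at the origin; AF is horizontal with |AF| = 40.8 and F on the +x side, so F = (40.80, 0.000). Since A1 is tangent to AF there, TF ⟂ AF, so T = F + (0, 10.9) = (40.80, 10.90). On A1, F sits at bearing -90° from T; a 132° counterclockwise sweep puts Q at bearing 42°, so Q = T + 10.9·(cos 42°, sin 42°) = (48.90, 18.19). A1 meets QC tangentially, so TQ is at right angles to QC, so QC runs along (−sin 42°, cos 42°); with |QC| = 12.8, C = (40.34, 27.71). Then |AC| = |C − A| = 48.93.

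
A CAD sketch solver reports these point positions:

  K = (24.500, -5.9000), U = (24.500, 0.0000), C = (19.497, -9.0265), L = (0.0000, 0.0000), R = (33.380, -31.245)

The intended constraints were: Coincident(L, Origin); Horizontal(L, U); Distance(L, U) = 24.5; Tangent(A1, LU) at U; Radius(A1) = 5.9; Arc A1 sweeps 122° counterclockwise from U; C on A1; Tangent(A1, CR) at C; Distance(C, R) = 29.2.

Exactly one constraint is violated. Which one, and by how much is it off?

Distance(C, R) = 29.2 — off by 3.00.

L = (0.00, 0.00) ✓; L.y = 0.00, U.y = 0.00 ✓; |LU| = 24.50 ✓; ∠(KU, UL) = 90.00° ✓; |KU| = 5.900 ✓; bearing(K→C) − bearing(K→U) = 122.0° ✓; |KC| = 5.900 ✓; ∠(KC, CR) = 90.00° ✓; |CR| = 26.20 ✗.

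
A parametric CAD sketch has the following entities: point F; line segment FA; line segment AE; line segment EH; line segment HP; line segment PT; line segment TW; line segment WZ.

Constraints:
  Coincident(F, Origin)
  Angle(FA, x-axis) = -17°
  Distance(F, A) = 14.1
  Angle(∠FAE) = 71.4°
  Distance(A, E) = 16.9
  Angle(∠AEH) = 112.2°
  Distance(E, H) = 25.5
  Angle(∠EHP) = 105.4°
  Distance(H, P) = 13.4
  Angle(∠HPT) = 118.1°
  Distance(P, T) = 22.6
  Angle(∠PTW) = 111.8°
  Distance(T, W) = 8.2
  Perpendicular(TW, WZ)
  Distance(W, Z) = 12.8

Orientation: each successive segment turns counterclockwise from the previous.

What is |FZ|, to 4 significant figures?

4.239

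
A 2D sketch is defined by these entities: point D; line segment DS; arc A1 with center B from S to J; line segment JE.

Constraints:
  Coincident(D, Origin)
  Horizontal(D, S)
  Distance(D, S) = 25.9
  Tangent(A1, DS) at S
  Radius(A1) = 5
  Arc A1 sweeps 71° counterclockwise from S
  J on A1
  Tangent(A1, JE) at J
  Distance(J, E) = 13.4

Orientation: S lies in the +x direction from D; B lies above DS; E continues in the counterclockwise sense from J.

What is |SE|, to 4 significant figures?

18.44

On A1, S sits at bearing -90° from B; a 71° counterclockwise sweep puts J at bearing -19°, so J = B + 5.0·(cos -19°, sin -19°) = (30.63, 3.372). Since A1 is tangent to JE there, BJ ⟂ JE, so JE runs along (−sin -19°, cos -19°); with |JE| = 13.4, E = (34.99, 16.04). Then |SE| = |E − S| = 18.44.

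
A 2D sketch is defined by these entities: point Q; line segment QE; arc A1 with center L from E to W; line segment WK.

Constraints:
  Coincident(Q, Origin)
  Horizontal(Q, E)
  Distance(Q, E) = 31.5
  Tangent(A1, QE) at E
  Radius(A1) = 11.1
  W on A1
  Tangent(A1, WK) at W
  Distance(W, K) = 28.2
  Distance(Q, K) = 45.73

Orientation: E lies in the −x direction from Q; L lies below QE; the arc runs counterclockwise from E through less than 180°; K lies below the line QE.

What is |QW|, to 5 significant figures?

44.000

Q is at the origin; Q and E share the same y with |QE| = 31.5 and E on the −x side, so E = (-31.500, 0.0000). Tangency of A1 to QE means the radius LE is perpendicular to QE, so L = E + (0, -11.1) = (-31.500, -11.100). Since LW ⟂ WK (tangency), |LK| = √(11.1² + 28.2²) = 30.306 regardless of where W sits on A1. So K lies on both circle(Q, 45.73) and circle(L, 30.306); the below-QE intersection is K = (-22.241, -39.957). W is the foot of the tangent from K: W = (-40.093, -18.127).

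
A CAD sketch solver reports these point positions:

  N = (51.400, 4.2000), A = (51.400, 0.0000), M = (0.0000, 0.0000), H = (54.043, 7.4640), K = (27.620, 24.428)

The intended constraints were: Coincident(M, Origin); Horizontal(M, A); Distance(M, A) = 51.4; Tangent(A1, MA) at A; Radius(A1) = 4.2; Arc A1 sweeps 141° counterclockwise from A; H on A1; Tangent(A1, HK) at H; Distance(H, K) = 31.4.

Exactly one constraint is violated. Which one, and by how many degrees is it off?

Tangent(A1, HK) at H — off by 6.30°.

M = (0.00, 0.00) ✓; M.y = 0.00, A.y = 0.00 ✓; |MA| = 51.40 ✓; ∠(NA, AM) = 90.00° ✓; |NA| = 4.200 ✓; bearing(N→H) − bearing(N→A) = 141.0° ✓; |NH| = 4.200 ✓; ∠(NH, HK) = 83.70° ✗; |HK| = 31.40 ✓.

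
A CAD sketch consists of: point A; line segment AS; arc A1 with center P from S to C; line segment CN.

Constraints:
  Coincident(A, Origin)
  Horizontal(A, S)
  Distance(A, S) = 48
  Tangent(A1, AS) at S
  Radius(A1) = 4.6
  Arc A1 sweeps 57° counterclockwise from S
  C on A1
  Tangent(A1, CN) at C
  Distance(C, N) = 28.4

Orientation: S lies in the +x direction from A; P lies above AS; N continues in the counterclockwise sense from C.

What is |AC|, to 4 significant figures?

51.90

A is at the origin; AS is horizontal with |AS| = 48.0 and S on the +x side, so S = (48.00, 0.000). A1 meets AS tangentially, so PS is at right angles to AS, so P = S + (0, 4.6) = (48.00, 4.600). On A1, S sits at bearing -90° from P; a 57° counterclockwise sweep puts C at bearing -33°, so C = P + 4.6·(cos -33°, sin -33°) = (51.86, 2.095). Then |AC| = |C − A| = 51.90.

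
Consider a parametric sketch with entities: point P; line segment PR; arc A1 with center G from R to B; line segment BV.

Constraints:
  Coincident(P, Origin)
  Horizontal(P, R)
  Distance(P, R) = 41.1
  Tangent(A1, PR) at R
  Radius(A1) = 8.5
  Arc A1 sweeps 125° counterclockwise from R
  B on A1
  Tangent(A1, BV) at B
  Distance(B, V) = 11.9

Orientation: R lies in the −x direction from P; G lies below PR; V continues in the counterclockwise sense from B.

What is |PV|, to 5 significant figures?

47.278

P is at the origin; PR is horizontal with |PR| = 41.1 and R on the −x side, so R = (-41.100, 0.0000). Tangency of A1 to PR means the radius GR is perpendicular to PR, so G = R + (0, -8.5) = (-41.100, -8.5000). On A1, R sits at bearing 90° from G; a 125° counterclockwise sweep puts B at bearing 215°, so B = G + 8.5·(cos 215°, sin 215°) = (-48.063, -13.375). A1 meets BV tangentially, so GB is at right angles to BV, so BV runs along (−sin 215°, cos 215°); with |BV| = 11.9, V = (-41.237, -23.123). Then |PV| = |V − P| = 47.278.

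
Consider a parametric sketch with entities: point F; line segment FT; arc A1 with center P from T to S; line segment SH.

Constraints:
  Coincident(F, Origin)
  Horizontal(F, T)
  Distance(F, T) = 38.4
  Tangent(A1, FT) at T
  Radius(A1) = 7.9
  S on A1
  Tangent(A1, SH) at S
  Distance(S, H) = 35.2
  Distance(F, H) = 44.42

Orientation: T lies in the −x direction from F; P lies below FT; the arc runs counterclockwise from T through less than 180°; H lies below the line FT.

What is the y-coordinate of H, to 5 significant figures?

-39.318

Checks: F.y = 0.00, T.y = 0.00 ✓; |PS| = 7.900 ✓; ∠(PS, SH) = 90.00° ✓; |SH| = 35.20 ✓; |FH| = 44.42 ✓.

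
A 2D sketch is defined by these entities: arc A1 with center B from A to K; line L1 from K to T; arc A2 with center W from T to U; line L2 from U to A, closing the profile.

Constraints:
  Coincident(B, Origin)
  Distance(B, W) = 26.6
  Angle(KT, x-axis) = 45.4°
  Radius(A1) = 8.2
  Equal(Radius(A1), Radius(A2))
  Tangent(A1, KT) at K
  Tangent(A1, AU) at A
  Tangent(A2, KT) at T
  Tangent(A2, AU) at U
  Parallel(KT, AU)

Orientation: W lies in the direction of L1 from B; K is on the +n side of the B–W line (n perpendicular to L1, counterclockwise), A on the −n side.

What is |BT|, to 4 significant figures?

27.84

The slot axis is L1's direction at 45.4°, so u = (cos 45.4°, sin 45.4°) = (0.7022, 0.7120) and n = (−sin 45.4°, cos 45.4°) = (-0.7120, 0.7022). B is at the origin and W lies 26.6 along u from B, so W = 26.6·u = (18.68, 18.94). Tangency of A1 to both parallel lines with radius 8.2 puts K and A at B ± 8.2·n: K = (-5.839, 5.758), A = (5.839, -5.758). Equal radii place T and U the same way about W: T = W + 8.2·n = (12.84, 24.70), U = W − 8.2·n = (24.52, 13.18). Then |BT| = |T − B| = 27.84.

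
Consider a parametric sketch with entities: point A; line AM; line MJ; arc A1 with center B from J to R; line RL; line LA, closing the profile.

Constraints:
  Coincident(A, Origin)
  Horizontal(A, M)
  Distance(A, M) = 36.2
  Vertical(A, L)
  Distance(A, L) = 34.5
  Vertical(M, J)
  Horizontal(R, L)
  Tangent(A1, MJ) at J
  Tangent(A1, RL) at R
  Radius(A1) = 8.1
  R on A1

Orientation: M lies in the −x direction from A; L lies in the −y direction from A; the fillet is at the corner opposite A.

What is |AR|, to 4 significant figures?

44.50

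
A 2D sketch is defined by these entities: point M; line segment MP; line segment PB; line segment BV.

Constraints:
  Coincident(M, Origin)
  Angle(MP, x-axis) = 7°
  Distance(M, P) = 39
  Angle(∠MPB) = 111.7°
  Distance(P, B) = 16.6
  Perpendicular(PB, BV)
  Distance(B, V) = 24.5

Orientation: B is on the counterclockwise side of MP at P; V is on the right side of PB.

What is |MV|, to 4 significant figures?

68.20

M is at the origin; MP runs at 7.0° with length 39.0, so P = 39.0·(cos 7.0°, sin 7.0°) = (38.71, 4.753). ∠MPB = 111.7°, so PB runs at 7.0° + (180° − 111.7°) = 75.30° from the x-axis; with |PB| = 16.6, B = P + 16.6·(cos 75.30°, sin 75.30°) = (42.92, 20.81). PB is perpendicular to BV; with |BV| = 24.5 on the right of PB, V = B + 24.5·(0.9673, -0.2538) = (66.62, 14.59). Then |MV| = |V − M| = 68.20.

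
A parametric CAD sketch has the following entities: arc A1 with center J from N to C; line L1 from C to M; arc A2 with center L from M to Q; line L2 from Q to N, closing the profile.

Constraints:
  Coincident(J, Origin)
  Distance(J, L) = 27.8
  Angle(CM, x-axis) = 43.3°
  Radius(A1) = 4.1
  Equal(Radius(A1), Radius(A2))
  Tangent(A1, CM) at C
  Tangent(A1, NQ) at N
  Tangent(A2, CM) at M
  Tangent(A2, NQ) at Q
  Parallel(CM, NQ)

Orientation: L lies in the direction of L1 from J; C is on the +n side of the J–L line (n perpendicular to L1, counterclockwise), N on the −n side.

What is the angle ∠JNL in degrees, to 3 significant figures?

81.6°

The slot axis is L1's direction at 43.3°, so u = (cos 43.3°, sin 43.3°) = (0.728, 0.686) and n = (−sin 43.3°, cos 43.3°) = (-0.686, 0.728). J is at the origin and L lies 27.8 along u from J, so L = 27.8·u = (20.2, 19.1). Tangency of A1 to both parallel lines with radius 4.1 puts C and N at J ± 4.1·n: C = (-2.81, 2.98), N = (2.81, -2.98). Then cos ∠JNL = NJ·NL / (|NJ||NL|), giving 81.6°.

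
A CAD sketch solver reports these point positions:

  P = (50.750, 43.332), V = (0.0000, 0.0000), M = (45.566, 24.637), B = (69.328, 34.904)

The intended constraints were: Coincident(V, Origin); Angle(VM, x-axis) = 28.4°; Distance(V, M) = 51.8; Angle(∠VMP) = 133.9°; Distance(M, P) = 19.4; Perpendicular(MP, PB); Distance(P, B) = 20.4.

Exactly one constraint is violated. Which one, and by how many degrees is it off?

Perpendicular(MP, PB) — off by 8.90°.

V = (0.00, 0.00) ✓; VM at 28.40° ✓; |VM| = 51.80 ✓; ∠VMP = 133.9° ✓; |MP| = 19.40 ✓; ∠(MP, PB) = 98.90° ✗; |PB| = 20.40 ✓.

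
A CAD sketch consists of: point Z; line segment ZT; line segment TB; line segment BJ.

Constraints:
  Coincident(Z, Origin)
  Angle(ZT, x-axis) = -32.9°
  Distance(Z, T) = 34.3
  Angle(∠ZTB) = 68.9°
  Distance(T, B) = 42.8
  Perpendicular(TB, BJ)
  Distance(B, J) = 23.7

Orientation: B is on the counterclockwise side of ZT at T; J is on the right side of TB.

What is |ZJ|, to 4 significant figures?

63.48

Z is at the origin; ZT runs at -32.9° with length 34.3, so T = 34.3·(cos -32.9°, sin -32.9°) = (28.80, -18.63). ∠ZTB = 68.9°, so TB runs at -32.9° + (180° − 68.9°) = 78.20° from the x-axis; with |TB| = 42.8, B = T + 42.8·(cos 78.20°, sin 78.20°) = (37.55, 23.26). TB is perpendicular to BJ; with |BJ| = 23.7 on the right of TB, J = B + 23.7·(0.9789, -0.2045) = (60.75, 18.42). Then |ZJ| = |J − Z| = 63.48.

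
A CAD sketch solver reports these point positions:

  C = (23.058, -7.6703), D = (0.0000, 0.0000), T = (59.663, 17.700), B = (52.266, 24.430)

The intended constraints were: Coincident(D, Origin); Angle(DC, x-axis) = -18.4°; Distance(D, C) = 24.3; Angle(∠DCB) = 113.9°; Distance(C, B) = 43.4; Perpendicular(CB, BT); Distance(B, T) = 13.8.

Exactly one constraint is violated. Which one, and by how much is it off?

Distance(B, T) = 13.8 — off by 3.80.

D = (0.00, 0.00) ✓; DC at -18.40° ✓; |DC| = 24.30 ✓; ∠DCB = 113.9° ✓; |CB| = 43.40 ✓; ∠(CB, BT) = 90.00° ✓; |BT| = 10.00 ✗.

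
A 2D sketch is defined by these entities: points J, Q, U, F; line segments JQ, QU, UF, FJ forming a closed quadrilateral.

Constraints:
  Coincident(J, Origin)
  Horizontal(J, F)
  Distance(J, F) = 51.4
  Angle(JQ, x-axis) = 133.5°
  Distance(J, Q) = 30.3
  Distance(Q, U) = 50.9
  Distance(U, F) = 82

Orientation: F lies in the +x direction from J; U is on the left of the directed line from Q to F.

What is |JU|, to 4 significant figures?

66.72

J is at the origin; JF is horizontal with |JF| = 51.4 and F in +x, so F = (51.4, 0). JQ runs at 133.5° with |JQ| = 30.3, so Q = (-20.86, 21.98). U is determined by |QU| = 50.9 and |UF| = 82.0 together: it lies at the intersection of circle(Q, 50.9) and circle(F, 82.0). With |QF| = 75.53, the foot of the radical line on QF is 10.40 from Q and the perpendicular offset is √(50.9² − 10.40²) = 49.83. Taking the left-of-QF solution: U = (3.593, 66.62).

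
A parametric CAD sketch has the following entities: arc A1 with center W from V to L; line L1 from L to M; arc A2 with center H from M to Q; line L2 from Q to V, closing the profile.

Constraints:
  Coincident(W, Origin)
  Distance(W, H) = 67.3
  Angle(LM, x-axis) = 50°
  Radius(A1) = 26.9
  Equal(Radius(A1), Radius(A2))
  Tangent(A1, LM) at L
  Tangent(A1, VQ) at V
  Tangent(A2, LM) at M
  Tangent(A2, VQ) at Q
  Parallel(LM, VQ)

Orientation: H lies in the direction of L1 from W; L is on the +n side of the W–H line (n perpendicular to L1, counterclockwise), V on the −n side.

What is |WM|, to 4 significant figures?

72.48

The slot axis is L1's direction at 50.0°, so u = (cos 50.0°, sin 50.0°) = (0.6428, 0.7660) and n = (−sin 50.0°, cos 50.0°) = (-0.7660, 0.6428). W is at the origin and H lies 67.3 along u from W, so H = 67.3·u = (43.26, 51.55). Tangency of A1 to both parallel lines with radius 26.9 puts L and V at W ± 26.9·n: L = (-20.61, 17.29), V = (20.61, -17.29). Equal radii place M and Q the same way about H: M = H + 26.9·n = (22.65, 68.85), Q = H − 26.9·n = (63.87, 34.26). Then |WM| = |M − W| = 72.48.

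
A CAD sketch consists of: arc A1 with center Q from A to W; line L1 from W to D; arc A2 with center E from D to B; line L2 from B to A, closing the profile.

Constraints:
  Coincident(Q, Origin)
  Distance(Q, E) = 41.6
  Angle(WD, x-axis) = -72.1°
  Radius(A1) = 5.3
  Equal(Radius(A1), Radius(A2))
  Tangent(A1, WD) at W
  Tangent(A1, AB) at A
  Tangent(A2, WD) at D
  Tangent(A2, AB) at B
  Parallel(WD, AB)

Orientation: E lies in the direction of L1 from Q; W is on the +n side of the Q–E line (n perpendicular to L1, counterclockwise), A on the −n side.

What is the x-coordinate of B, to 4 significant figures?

7.743

The slot axis is L1's direction at -72.1°, so u = (cos -72.1°, sin -72.1°) = (0.3074, -0.9516) and n = (−sin -72.1°, cos -72.1°) = (0.9516, 0.3074). Q is at the origin and E lies 41.6 along u from Q, so E = 41.6·u = (12.79, -39.59). Tangency of A1 to both parallel lines with radius 5.3 puts W and A at Q ± 5.3·n: W = (5.043, 1.629), A = (-5.043, -1.629). Equal radii place D and B the same way about E: D = E + 5.3·n = (17.83, -37.96), B = E − 5.3·n = (7.743, -41.22). So B.x = 7.743.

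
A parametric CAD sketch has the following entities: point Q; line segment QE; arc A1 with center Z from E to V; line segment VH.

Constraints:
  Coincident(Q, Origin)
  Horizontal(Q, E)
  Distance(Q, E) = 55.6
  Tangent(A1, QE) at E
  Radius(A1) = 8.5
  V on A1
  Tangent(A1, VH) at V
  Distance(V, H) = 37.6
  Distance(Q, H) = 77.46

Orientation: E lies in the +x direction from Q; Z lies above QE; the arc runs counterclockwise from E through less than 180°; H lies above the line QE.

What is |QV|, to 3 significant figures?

64.7

Q is at the origin; QE is horizontal with |QE| = 55.6 and E on the +x side, so E = (55.6, 0.00). Since A1 is tangent to QE there, ZE ⟂ QE, so Z = E + (0, 8.5) = (55.6, 8.50). Since ZV ⟂ VH (tangency), |ZH| = √(8.5² + 37.6²) = 38.5 regardless of where V sits on A1. So H lies on both circle(Q, 77.46) and circle(Z, 38.5); the above-QE intersection is H = (61.9, 46.5). V is the foot of the tangent from H: V = (64.1, 8.99).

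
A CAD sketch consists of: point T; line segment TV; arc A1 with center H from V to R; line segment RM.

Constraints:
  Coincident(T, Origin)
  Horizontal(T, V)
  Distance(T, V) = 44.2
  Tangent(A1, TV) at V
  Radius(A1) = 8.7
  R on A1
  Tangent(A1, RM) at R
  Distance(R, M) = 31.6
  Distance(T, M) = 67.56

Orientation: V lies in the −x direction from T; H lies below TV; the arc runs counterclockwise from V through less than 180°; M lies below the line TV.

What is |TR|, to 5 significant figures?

53.523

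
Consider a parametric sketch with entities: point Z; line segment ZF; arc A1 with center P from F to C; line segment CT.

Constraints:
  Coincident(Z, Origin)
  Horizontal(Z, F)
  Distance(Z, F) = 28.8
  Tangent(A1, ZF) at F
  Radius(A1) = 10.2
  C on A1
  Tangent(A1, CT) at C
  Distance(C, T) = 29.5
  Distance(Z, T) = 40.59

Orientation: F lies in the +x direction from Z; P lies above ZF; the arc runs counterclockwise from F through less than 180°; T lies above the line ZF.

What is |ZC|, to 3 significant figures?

39.9

Z is at the origin; Z and F share the same y with |ZF| = 28.8 and F on the +x side, so F = (28.8, 0.00). Since A1 is tangent to ZF there, PF ⟂ ZF, so P = F + (0, 10.2) = (28.8, 10.2). Since PC ⟂ CT (tangency), |PT| = √(10.2² + 29.5²) = 31.2 regardless of where C sits on A1. So T lies on both circle(Z, 40.59) and circle(P, 31.2); the above-ZF intersection is T = (14.5, 37.9). C is the foot of the tangent from T: C = (35.8, 17.6).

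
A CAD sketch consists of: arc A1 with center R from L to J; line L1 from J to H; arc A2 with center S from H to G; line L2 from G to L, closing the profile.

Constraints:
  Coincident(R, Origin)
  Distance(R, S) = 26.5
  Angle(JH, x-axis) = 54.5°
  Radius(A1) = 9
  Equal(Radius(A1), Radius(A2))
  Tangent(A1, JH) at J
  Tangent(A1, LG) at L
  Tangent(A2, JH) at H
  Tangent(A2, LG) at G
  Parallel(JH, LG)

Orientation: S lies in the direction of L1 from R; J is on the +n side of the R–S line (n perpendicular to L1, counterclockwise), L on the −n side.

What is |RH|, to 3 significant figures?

28.0

The slot axis is L1's direction at 54.5°, so u = (cos 54.5°, sin 54.5°) = (0.581, 0.814) and n = (−sin 54.5°, cos 54.5°) = (-0.814, 0.581). R is at the origin and S lies 26.5 along u from R, so S = 26.5·u = (15.4, 21.6). Tangency of A1 to both parallel lines with radius 9.0 puts J and L at R ± 9.0·n: J = (-7.33, 5.23), L = (7.33, -5.23). Equal radii place H and G the same way about S: H = S + 9.0·n = (8.06, 26.8), G = S − 9.0·n = (22.7, 16.3). Then |RH| = |H − R| = 28.0.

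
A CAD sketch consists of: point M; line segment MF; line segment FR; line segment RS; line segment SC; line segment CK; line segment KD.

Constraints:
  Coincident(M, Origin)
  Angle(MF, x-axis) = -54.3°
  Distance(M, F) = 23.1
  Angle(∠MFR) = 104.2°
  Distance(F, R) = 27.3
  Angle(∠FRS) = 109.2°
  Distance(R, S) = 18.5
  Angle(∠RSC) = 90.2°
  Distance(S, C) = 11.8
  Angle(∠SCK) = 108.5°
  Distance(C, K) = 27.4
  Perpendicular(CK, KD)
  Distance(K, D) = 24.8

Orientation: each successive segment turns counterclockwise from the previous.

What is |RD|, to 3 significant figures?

15.6

∠SCK = 108.5° gives CK at -106° from the x-axis; with |CK| = 27.4, K = (18.6, -17.0). CK ⟂ KD, so KD runs at -16.4°; with |KD| = 24.8, D = (42.4, -24.0). Then |RD| = |D − R| = 15.6.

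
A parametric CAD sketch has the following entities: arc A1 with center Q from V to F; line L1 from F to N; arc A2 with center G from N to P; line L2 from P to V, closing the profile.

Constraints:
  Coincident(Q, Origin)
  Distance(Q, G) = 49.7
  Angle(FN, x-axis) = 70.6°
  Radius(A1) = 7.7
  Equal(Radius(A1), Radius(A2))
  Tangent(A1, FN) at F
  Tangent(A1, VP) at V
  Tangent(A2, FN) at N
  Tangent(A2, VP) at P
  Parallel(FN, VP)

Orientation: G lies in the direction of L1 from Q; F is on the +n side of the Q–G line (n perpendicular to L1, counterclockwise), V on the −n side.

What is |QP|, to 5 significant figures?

50.293

The slot axis is L1's direction at 70.6°, so u = (cos 70.6°, sin 70.6°) = (0.33216, 0.94322) and n = (−sin 70.6°, cos 70.6°) = (-0.94322, 0.33216). Q is at the origin and G lies 49.7 along u from Q, so G = 49.7·u = (16.508, 46.878). Tangency of A1 to both parallel lines with radius 7.7 puts F and V at Q ± 7.7·n: F = (-7.2628, 2.5576), V = (7.2628, -2.5576). Equal radii place N and P the same way about G: N = G + 7.7·n = (9.2456, 49.436), P = G − 7.7·n = (23.771, 44.321). Then |QP| = |P − Q| = 50.293.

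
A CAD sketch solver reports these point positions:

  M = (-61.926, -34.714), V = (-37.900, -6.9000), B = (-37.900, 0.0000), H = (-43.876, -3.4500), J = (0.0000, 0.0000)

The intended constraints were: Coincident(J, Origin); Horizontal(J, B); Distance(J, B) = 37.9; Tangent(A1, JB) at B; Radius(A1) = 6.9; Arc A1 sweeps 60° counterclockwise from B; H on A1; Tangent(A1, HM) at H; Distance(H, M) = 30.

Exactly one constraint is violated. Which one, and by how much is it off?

Distance(H, M) = 30 — off by 6.10.

J = (0.00, 0.00) ✓; J.y = 0.00, B.y = 0.00 ✓; |JB| = 37.90 ✓; ∠(VB, BJ) = 90.00° ✓; |VB| = 6.900 ✓; bearing(V→H) − bearing(V→B) = 60.00° ✓; |VH| = 6.900 ✓; ∠(VH, HM) = 90.00° ✓; |HM| = 36.10 ✗.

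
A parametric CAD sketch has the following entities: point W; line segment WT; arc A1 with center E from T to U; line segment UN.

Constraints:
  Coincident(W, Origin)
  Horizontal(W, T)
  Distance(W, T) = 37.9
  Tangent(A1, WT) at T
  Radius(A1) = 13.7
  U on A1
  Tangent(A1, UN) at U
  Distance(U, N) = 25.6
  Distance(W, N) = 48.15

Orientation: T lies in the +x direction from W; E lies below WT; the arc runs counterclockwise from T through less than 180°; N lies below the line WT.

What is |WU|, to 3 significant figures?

28.4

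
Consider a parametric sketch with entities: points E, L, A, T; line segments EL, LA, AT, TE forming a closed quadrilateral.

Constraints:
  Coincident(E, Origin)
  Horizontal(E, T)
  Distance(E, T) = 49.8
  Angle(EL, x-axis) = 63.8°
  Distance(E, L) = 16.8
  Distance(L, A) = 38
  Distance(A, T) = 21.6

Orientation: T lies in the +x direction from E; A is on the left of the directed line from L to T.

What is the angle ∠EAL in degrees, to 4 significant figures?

16.05°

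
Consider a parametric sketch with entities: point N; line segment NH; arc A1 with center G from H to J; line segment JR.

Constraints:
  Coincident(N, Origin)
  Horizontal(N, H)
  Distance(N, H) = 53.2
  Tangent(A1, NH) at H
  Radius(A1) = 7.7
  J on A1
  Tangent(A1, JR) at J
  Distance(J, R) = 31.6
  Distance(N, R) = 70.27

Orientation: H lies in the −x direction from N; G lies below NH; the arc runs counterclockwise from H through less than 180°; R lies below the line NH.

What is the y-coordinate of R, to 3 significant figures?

-39.9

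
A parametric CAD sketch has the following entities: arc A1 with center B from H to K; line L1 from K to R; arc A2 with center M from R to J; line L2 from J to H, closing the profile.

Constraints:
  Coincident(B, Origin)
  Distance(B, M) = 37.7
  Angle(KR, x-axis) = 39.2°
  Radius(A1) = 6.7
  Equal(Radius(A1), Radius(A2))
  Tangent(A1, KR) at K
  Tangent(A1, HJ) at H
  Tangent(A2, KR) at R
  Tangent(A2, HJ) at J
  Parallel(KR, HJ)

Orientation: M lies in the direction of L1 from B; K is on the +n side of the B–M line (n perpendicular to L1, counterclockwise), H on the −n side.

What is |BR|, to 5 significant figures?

38.291

The slot axis is L1's direction at 39.2°, so u = (cos 39.2°, sin 39.2°) = (0.77494, 0.63203) and n = (−sin 39.2°, cos 39.2°) = (-0.63203, 0.77494). B is at the origin and M lies 37.7 along u from B, so M = 37.7·u = (29.215, 23.828). Tangency of A1 to both parallel lines with radius 6.7 puts K and H at B ± 6.7·n: K = (-4.2346, 5.1921), H = (4.2346, -5.1921). Equal radii place R and J the same way about M: R = M + 6.7·n = (24.981, 29.020), J = M − 6.7·n = (33.450, 18.635). Then |BR| = |R − B| = 38.291.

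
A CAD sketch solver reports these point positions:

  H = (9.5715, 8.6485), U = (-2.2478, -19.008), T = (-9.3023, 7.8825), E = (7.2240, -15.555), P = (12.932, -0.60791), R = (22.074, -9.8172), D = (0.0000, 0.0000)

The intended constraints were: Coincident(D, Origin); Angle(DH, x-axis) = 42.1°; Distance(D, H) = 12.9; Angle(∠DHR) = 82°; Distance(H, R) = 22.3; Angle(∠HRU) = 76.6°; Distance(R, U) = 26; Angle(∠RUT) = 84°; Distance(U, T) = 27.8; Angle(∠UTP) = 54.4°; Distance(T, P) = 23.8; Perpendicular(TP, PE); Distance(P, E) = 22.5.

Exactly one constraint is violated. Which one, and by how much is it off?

Distance(P, E) = 22.5 — off by 6.50.

D = (0.00, 0.00) ✓; DH at 42.10° ✓; |DH| = 12.90 ✓; ∠DHR = 82.00° ✓; |HR| = 22.30 ✓; ∠HRU = 76.60° ✓; |RU| = 26.00 ✓; ∠RUT = 84.00° ✓; |UT| = 27.80 ✓; ∠UTP = 54.40° ✓; |TP| = 23.80 ✓; ∠(TP, PE) = 90.00° ✓; |PE| = 16.00 ✗.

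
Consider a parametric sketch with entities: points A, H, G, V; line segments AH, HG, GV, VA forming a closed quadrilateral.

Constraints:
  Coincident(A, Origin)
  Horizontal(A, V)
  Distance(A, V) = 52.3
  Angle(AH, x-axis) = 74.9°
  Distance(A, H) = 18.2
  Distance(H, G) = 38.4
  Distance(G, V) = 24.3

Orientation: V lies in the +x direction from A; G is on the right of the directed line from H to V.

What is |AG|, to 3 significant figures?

32.4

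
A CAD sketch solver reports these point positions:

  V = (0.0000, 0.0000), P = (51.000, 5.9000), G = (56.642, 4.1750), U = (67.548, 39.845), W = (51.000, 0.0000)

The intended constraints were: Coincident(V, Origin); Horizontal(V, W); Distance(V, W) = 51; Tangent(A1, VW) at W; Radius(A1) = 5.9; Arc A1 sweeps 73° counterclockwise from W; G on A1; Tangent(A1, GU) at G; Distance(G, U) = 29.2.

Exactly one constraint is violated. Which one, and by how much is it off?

Distance(G, U) = 29.2 — off by 8.10.

V = (0.00, 0.00) ✓; V.y = 0.00, W.y = 0.00 ✓; |VW| = 51.00 ✓; ∠(PW, WV) = 90.00° ✓; |PW| = 5.900 ✓; bearing(P→G) − bearing(P→W) = 73.00° ✓; |PG| = 5.900 ✓; ∠(PG, GU) = 90.00° ✓; |GU| = 37.30 ✗.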